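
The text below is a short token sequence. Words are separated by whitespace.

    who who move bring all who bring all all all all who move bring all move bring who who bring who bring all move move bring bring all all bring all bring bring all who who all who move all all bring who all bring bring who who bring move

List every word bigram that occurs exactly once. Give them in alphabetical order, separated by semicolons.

Bigram counts meeting the condition (exactly once):
  bring move: 1
  move all: 1
  move move: 1

bring move; move all; move move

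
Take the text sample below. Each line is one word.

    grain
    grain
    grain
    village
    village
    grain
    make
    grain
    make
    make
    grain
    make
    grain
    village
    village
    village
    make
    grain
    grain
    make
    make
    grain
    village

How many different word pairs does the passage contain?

8

23 tokens → 22 bigram windows in total.
Repeated bigrams (each contributes count−1 duplicates):
  make grain: 5
  grain make: 4
  grain grain: 3
  grain village: 3
  village village: 3
  make make: 2
14 duplicate windows → 22 − 14 = 8 distinct.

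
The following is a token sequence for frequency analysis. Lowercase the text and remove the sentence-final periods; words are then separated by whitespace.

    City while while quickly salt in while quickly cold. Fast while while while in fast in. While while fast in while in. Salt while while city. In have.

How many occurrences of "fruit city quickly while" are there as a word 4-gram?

0

Scanning the 25 overlapping 4-gram windows for "fruit city quickly while":
  (none found)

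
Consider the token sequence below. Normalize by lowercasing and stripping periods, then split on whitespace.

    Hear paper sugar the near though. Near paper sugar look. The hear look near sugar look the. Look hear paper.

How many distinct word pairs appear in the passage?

20 tokens → 19 bigram windows in total.
Repeated bigrams (each contributes count−1 duplicates):
  hear paper: 2
  look the: 2
  paper sugar: 2
  sugar look: 2
4 duplicate windows → 19 − 4 = 15 distinct.

15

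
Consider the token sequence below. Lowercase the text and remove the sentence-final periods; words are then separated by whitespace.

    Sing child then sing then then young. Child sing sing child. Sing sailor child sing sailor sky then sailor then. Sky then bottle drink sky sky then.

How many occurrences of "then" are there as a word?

Scanning the 27 tokens for "then":
  position 3: then
  position 5: then
  position 6: then
  position 18: then
  position 20: then
  position 22: then
  position 27: then

7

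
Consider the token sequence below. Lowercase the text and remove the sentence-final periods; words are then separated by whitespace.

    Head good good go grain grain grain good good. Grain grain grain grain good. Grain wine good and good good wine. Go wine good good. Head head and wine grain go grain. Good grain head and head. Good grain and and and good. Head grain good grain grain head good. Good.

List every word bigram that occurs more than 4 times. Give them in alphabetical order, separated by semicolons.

Bigram counts meeting the condition (more than 4 times):
  good good: 5
  good grain: 5
  grain grain: 6

good good; good grain; grain grain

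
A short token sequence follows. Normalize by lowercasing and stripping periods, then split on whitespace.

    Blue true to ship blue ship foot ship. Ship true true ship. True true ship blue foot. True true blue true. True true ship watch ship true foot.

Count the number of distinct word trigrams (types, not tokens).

23

28 tokens → 26 trigram windows in total.
Repeated trigrams (each contributes count−1 duplicates):
  true true ship: 3
  ship true true: 2
3 duplicate windows → 26 − 3 = 23 distinct.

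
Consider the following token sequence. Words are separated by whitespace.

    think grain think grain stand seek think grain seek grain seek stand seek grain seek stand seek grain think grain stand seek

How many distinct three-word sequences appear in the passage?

22 tokens → 20 trigram windows in total.
Repeated trigrams (each contributes count−1 duplicates):
  grain seek stand: 2
  grain stand seek: 2
  grain think grain: 2
  seek grain seek: 2
  seek stand seek: 2
  stand seek grain: 2
  think grain stand: 2
7 duplicate windows → 20 − 7 = 13 distinct.

13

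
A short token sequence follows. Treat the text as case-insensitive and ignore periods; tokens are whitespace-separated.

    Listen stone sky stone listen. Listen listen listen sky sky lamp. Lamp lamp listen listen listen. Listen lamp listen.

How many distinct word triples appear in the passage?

19 tokens → 17 trigram windows in total.
Repeated trigrams (each contributes count−1 duplicates):
  listen listen listen: 4
3 duplicate windows → 17 − 3 = 14 distinct.

14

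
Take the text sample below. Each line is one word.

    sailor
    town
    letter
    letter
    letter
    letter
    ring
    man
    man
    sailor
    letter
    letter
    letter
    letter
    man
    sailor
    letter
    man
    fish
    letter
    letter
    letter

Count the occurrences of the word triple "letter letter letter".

Scanning the 20 overlapping trigram windows for "letter letter letter":
  position 3–5: letter letter letter
  position 4–6: letter letter letter
  position 11–13: letter letter letter
  position 12–14: letter letter letter
  position 20–22: letter letter letter

5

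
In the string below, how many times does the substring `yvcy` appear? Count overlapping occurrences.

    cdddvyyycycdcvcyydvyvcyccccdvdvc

Sliding a length-4 window over the 32 characters (29 positions):
  position 20–23: yvcy

1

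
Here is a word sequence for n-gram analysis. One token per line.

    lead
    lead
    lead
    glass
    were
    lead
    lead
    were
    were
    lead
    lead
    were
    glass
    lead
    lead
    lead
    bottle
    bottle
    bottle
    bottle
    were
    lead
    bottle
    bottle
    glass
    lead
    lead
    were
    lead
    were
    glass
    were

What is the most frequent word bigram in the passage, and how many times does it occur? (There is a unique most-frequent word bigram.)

Bigram frequencies (highest first):
  lead lead: 7
  were lead: 4
  lead were: 4
  bottle bottle: 4
  glass were: 2
  were glass: 2
  … (6 more, each ≤ 2)

"lead lead", 7 times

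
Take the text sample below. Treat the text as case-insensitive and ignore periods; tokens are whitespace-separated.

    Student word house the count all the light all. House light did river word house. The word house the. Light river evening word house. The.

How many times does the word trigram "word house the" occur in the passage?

Scanning the 23 overlapping trigram windows for "word house the":
  position 2–4: word house the
  position 14–16: word house the
  position 17–19: word house the
  position 23–25: word house the

4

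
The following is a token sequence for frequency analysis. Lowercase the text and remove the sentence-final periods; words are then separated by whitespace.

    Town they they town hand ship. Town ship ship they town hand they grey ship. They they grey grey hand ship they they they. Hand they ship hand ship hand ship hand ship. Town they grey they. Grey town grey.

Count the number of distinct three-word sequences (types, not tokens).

32

40 tokens → 38 trigram windows in total.
Repeated trigrams (each contributes count−1 duplicates):
  ship hand ship: 3
  hand ship hand: 2
  hand ship town: 2
  ship they they: 2
  they town hand: 2
6 duplicate windows → 38 − 6 = 32 distinct.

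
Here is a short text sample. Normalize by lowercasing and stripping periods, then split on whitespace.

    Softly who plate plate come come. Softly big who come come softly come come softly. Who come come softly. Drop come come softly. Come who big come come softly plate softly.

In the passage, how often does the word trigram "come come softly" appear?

Scanning the 29 overlapping trigram windows for "come come softly":
  position 5–7: come come softly
  position 10–12: come come softly
  position 13–15: come come softly
  position 17–19: come come softly
  position 21–23: come come softly
  position 27–29: come come softly

6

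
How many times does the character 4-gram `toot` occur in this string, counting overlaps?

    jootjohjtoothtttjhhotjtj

Sliding a length-4 window over the 24 characters (21 positions):
  position 9–12: toot

1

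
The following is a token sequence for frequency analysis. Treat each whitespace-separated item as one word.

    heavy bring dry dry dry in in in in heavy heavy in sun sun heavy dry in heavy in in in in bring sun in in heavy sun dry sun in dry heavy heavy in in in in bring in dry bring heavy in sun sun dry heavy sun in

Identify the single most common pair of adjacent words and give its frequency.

"in in", 10 times

Bigram frequencies (highest first):
  in in: 10
  heavy in: 4
  in heavy: 3
  sun in: 3
  dry dry: 2
  dry in: 2
  … (17 more, each ≤ 2)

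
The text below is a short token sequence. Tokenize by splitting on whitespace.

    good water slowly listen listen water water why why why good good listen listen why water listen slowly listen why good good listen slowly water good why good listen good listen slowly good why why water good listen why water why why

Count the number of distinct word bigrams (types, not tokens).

42 tokens → 41 bigram windows in total.
Repeated bigrams (each contributes count−1 duplicates):
  good listen: 5
  why why: 4
  listen slowly: 3
  listen why: 3
  why good: 3
  why water: 3
  good good: 2
  good why: 2
  … (4 more repeated)
21 duplicate windows → 41 − 21 = 20 distinct.

20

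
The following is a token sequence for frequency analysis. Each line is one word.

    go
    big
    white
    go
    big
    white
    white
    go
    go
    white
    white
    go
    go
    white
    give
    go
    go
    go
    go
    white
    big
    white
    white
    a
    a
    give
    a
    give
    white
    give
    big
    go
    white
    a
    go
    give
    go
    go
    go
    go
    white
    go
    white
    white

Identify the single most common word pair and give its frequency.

Bigram frequencies (highest first):
  go go: 8
  go white: 6
  white go: 4
  white white: 4
  big white: 3
  go big: 2
  … (12 more, each ≤ 2)

"go go", 8 times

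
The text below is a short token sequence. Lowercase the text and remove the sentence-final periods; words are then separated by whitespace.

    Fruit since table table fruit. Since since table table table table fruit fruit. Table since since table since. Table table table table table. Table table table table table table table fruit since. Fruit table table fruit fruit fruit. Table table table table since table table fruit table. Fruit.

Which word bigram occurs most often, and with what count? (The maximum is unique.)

Bigram frequencies (highest first):
  table table: 20
  table fruit: 6
  since table: 5
  fruit table: 4
  fruit since: 3
  fruit fruit: 3
  … (3 more, each ≤ 3)

"table table", 20 times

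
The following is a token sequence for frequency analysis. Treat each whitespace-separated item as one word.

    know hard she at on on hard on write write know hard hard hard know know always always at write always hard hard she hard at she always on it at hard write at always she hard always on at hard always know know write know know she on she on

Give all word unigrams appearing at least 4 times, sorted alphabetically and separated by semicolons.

Unigram counts meeting the condition (at least 4 times):
  always: 7
  at: 6
  hard: 11
  know: 8
  on: 7
  she: 6
  write: 5

always; at; hard; know; on; she; write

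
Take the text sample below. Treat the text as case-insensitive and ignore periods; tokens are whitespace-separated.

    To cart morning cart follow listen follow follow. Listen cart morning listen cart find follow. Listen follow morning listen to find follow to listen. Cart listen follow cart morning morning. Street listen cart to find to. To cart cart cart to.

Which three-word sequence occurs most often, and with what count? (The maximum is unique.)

Trigram frequencies (highest first):
  follow listen follow: 2
  to cart morning: 1
  cart morning cart: 1
  morning cart follow: 1
  cart follow listen: 1
  listen follow follow: 1
  … (32 more, each ≤ 1)

"follow listen follow", 2 times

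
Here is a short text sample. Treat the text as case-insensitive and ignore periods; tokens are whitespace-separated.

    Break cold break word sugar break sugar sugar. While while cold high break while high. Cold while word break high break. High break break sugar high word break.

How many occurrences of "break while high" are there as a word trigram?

1

Scanning the 26 overlapping trigram windows for "break while high":
  position 13–15: break while high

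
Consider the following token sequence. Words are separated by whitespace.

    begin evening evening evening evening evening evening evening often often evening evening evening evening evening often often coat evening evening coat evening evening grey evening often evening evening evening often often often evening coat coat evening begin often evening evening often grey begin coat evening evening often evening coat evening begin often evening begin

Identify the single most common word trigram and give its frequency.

"evening evening evening", 9 times

Trigram frequencies (highest first):
  evening evening evening: 9
  evening evening often: 5
  evening often often: 3
  often evening evening: 3
  coat evening evening: 3
  often often evening: 2
  … (21 more, each ≤ 2)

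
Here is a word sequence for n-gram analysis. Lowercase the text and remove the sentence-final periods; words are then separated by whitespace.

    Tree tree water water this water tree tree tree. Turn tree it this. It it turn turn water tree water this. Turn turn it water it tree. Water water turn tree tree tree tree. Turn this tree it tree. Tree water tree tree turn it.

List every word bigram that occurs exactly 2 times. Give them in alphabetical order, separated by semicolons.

it tree; tree it; turn it; turn tree; turn turn; water this; water water

Bigram counts meeting the condition (exactly 2 times):
  it tree: 2
  tree it: 2
  turn it: 2
  turn tree: 2
  turn turn: 2
  water this: 2
  water water: 2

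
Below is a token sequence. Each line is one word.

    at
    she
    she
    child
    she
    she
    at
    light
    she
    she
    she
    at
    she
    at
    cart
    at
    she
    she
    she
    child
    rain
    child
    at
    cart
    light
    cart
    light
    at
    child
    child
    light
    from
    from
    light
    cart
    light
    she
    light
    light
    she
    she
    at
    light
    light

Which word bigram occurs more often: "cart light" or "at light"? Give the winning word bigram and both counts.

"cart light" (3 vs 2)

"cart light": 3 occurrences
"at light": 2 occurrences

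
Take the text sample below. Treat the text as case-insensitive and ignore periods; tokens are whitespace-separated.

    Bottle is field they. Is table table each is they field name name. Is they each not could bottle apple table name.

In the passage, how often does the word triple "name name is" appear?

1

Scanning the 20 overlapping trigram windows for "name name is":
  position 12–14: name name is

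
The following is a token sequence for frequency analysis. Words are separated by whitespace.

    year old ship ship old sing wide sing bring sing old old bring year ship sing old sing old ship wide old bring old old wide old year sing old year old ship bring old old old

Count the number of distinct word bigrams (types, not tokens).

22

37 tokens → 36 bigram windows in total.
Repeated bigrams (each contributes count−1 duplicates):
  old old: 4
  sing old: 4
  old ship: 3
  bring old: 2
  old bring: 2
  old sing: 2
  old year: 2
  wide old: 2
  … (1 more repeated)
14 duplicate windows → 36 − 14 = 22 distinct.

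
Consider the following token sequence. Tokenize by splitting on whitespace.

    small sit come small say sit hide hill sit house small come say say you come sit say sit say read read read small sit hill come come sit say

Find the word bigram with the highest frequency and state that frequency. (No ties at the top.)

Bigram frequencies (highest first):
  sit say: 3
  small sit: 2
  say sit: 2
  come sit: 2
  read read: 2
  sit come: 1
  … (17 more, each ≤ 1)

"sit say", 3 times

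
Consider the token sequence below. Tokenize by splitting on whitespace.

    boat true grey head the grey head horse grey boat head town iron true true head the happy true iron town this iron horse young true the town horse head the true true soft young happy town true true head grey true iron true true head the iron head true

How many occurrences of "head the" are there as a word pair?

4

Scanning the 49 overlapping bigram windows for "head the":
  position 4–5: head the
  position 16–17: head the
  position 30–31: head the
  position 46–47: head the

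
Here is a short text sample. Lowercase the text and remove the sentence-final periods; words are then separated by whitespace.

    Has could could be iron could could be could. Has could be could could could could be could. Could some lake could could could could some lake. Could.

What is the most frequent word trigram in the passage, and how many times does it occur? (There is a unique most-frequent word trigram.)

Trigram frequencies (highest first):
  could could could: 4
  could could be: 3
  could be could: 3
  be could could: 2
  could could some: 2
  could some lake: 2
  … (9 more, each ≤ 2)

"could could could", 4 times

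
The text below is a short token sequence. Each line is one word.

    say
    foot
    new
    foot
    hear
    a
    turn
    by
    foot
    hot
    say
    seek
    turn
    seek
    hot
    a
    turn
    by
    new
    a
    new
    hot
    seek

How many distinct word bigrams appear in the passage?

20

23 tokens → 22 bigram windows in total.
Repeated bigrams (each contributes count−1 duplicates):
  a turn: 2
  turn by: 2
2 duplicate windows → 22 − 2 = 20 distinct.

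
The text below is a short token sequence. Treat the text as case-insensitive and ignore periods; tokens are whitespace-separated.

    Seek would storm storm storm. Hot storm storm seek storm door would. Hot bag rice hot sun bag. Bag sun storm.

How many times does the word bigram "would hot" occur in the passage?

1

Scanning the 20 overlapping bigram windows for "would hot":
  position 12–13: would hot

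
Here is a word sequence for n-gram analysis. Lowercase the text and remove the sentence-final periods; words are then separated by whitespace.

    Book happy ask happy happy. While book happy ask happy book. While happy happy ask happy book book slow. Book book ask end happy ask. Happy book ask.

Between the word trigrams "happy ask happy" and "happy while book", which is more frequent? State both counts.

"happy ask happy" (4 vs 1)

"happy ask happy": 4 occurrences
"happy while book": 1 occurrence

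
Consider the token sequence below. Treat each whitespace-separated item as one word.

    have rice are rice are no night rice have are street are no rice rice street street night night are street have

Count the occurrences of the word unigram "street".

4

Scanning the 22 tokens for "street":
  position 11: street
  position 16: street
  position 17: street
  position 21: street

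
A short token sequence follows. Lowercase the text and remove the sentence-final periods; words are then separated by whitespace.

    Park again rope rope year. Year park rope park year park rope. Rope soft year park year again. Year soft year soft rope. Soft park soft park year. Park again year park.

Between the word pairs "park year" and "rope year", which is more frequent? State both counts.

"park year" (3 vs 1)

"park year": 3 occurrences
"rope year": 1 occurrence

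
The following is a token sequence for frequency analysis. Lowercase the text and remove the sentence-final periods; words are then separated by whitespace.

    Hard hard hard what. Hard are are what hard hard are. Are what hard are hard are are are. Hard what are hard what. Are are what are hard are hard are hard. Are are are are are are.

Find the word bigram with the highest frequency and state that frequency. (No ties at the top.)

"are are", 10 times

Bigram frequencies (highest first):
  are are: 10
  hard are: 7
  are hard: 6
  hard hard: 3
  hard what: 3
  what hard: 3
  … (2 more, each ≤ 3)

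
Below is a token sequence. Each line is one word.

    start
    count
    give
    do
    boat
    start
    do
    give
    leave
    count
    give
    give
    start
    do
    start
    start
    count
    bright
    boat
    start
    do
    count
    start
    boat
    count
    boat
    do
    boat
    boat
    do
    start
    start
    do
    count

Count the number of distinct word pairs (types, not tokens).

34 tokens → 33 bigram windows in total.
Repeated bigrams (each contributes count−1 duplicates):
  start do: 4
  boat do: 2
  boat start: 2
  count give: 2
  do boat: 2
  do count: 2
  do start: 2
  start count: 2
  … (1 more repeated)
11 duplicate windows → 33 − 11 = 22 distinct.

22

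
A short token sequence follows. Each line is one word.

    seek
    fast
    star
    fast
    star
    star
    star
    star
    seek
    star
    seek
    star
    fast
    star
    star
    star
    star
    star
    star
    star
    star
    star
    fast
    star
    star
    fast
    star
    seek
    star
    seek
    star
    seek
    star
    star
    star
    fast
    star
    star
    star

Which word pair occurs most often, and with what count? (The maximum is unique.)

"star star", 16 times

Bigram frequencies (highest first):
  star star: 16
  fast star: 6
  star fast: 5
  star seek: 5
  seek star: 5
  seek fast: 1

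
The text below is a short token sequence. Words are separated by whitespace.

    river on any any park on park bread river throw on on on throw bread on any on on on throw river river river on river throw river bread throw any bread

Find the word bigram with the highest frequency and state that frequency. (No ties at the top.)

Bigram frequencies (highest first):
  on on: 4
  river on: 2
  on any: 2
  river throw: 2
  on throw: 2
  throw river: 2
  … (16 more, each ≤ 2)

"on on", 4 times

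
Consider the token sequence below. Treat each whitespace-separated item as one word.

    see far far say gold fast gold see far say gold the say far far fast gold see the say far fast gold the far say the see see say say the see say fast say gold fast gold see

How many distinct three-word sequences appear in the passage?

30

40 tokens → 38 trigram windows in total.
Repeated trigrams (each contributes count−1 duplicates):
  fast gold see: 3
  far fast gold: 2
  far say gold: 2
  gold fast gold: 2
  say gold fast: 2
  say the see: 2
  the say far: 2
8 duplicate windows → 38 − 8 = 30 distinct.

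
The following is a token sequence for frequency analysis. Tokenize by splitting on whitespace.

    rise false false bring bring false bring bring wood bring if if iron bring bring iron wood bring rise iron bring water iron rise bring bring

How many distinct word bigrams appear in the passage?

26 tokens → 25 bigram windows in total.
Repeated bigrams (each contributes count−1 duplicates):
  bring bring: 4
  false bring: 2
  iron bring: 2
  wood bring: 2
6 duplicate windows → 25 − 6 = 19 distinct.

19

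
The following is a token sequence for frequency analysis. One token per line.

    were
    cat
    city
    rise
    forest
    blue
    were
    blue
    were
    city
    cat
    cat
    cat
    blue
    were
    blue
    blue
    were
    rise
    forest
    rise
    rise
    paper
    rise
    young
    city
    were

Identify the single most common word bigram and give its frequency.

"blue were", 4 times

Bigram frequencies (highest first):
  blue were: 4
  rise forest: 2
  were blue: 2
  cat cat: 2
  were cat: 1
  cat city: 1
  … (14 more, each ≤ 1)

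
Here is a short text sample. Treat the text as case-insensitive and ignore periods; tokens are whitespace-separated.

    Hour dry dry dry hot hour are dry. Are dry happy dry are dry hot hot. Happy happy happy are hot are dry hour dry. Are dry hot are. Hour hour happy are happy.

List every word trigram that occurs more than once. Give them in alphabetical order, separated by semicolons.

Trigram counts meeting the condition (more than once):
  are dry hot: 2
  dry are dry: 3

are dry hot; dry are dry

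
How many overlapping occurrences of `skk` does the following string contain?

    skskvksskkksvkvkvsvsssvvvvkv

Sliding a length-3 window over the 28 characters (26 positions):
  position 8–10: skk

1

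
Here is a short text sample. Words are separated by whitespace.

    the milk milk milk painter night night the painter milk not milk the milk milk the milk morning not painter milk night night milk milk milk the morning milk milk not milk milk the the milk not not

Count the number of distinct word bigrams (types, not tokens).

20

38 tokens → 37 bigram windows in total.
Repeated bigrams (each contributes count−1 duplicates):
  milk milk: 7
  milk the: 4
  the milk: 4
  milk not: 3
  night night: 2
  not milk: 2
  painter milk: 2
17 duplicate windows → 37 − 17 = 20 distinct.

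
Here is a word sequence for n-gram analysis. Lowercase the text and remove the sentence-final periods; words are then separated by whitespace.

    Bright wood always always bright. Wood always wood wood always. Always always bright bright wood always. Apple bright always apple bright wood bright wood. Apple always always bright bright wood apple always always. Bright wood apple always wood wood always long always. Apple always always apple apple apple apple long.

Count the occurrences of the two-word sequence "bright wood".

Scanning the 49 overlapping bigram windows for "bright wood":
  position 1–2: bright wood
  position 5–6: bright wood
  position 14–15: bright wood
  position 21–22: bright wood
  position 23–24: bright wood
  position 29–30: bright wood
  position 34–35: bright wood

7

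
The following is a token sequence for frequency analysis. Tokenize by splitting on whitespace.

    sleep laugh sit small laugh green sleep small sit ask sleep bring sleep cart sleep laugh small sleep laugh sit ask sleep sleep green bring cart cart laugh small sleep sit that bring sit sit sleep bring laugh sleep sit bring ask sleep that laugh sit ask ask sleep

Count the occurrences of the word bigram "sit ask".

Scanning the 48 overlapping bigram windows for "sit ask":
  position 9–10: sit ask
  position 20–21: sit ask
  position 46–47: sit ask

3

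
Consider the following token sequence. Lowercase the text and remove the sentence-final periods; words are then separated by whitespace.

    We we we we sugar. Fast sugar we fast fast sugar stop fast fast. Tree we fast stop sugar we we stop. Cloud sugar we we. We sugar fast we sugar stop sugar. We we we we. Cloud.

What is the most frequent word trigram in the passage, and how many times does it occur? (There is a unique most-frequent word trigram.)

"we we we", 5 times

Trigram frequencies (highest first):
  we we we: 5
  sugar we we: 3
  we we sugar: 2
  we sugar fast: 2
  stop sugar we: 2
  sugar fast sugar: 1
  … (21 more, each ≤ 1)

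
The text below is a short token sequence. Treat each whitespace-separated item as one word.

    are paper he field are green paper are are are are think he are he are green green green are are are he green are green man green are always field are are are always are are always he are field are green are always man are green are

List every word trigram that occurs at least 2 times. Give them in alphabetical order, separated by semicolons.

are are always; are are are; are green are; field are green; green are always

Trigram counts meeting the condition (at least 2 times):
  are are always: 2
  are are are: 4
  are green are: 2
  field are green: 2
  green are always: 2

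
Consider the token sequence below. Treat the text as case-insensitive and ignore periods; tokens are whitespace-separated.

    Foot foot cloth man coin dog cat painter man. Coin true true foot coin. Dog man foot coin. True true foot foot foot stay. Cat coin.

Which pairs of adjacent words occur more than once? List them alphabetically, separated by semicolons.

Bigram counts meeting the condition (more than once):
  coin dog: 2
  coin true: 2
  foot coin: 2
  foot foot: 3
  man coin: 2
  true foot: 2
  true true: 2

coin dog; coin true; foot coin; foot foot; man coin; true foot; true true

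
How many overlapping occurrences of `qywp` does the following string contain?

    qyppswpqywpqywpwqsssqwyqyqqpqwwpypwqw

2

Sliding a length-4 window over the 37 characters (34 positions):
  position 8–11: qywp
  position 12–15: qywp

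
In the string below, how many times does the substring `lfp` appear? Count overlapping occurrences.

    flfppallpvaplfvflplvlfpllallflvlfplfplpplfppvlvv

Sliding a length-3 window over the 48 characters (46 positions):
  position 2–4: lfp
  position 21–23: lfp
  position 32–34: lfp
  position 35–37: lfp
  position 41–43: lfp

5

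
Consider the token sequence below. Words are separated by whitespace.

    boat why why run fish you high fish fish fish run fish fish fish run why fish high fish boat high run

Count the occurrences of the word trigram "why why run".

Scanning the 20 overlapping trigram windows for "why why run":
  position 2–4: why why run

1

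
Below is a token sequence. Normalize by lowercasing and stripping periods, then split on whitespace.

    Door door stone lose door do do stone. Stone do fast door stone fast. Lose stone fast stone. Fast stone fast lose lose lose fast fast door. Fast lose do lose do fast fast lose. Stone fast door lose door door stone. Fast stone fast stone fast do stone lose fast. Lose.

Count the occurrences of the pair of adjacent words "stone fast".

Scanning the 51 overlapping bigram windows for "stone fast":
  position 13–14: stone fast
  position 16–17: stone fast
  position 18–19: stone fast
  position 20–21: stone fast
  position 36–37: stone fast
  position 42–43: stone fast
  position 44–45: stone fast
  position 46–47: stone fast

8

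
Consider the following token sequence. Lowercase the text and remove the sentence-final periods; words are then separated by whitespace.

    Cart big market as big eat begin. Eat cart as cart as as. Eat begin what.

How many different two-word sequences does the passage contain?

13

16 tokens → 15 bigram windows in total.
Repeated bigrams (each contributes count−1 duplicates):
  cart as: 2
  eat begin: 2
2 duplicate windows → 15 − 2 = 13 distinct.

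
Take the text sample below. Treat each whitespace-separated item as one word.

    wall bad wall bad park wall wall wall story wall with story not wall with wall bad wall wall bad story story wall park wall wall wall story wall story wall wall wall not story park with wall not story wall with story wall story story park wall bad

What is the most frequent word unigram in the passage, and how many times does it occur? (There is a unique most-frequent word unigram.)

Unigram frequencies (highest first):
  wall: 22
  story: 11
  bad: 5
  park: 4
  with: 4
  not: 3

"wall", 22 times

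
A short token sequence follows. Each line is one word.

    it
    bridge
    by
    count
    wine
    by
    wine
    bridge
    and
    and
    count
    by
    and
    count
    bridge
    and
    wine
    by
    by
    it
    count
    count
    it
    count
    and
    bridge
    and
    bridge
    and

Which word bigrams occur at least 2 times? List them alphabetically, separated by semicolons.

Bigram counts meeting the condition (at least 2 times):
  and bridge: 2
  and count: 2
  bridge and: 4
  it count: 2
  wine by: 2

and bridge; and count; bridge and; it count; wine by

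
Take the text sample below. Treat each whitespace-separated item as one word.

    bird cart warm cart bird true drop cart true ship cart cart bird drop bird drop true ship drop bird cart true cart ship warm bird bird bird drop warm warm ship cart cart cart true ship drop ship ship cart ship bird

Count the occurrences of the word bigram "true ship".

Scanning the 42 overlapping bigram windows for "true ship":
  position 9–10: true ship
  position 17–18: true ship
  position 36–37: true ship

3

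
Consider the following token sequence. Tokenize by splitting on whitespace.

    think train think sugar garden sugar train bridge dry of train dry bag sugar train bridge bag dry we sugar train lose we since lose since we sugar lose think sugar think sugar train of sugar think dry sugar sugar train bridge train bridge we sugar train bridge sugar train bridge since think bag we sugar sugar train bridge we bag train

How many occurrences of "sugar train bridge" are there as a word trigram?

6

Scanning the 60 overlapping trigram windows for "sugar train bridge":
  position 6–8: sugar train bridge
  position 14–16: sugar train bridge
  position 40–42: sugar train bridge
  position 46–48: sugar train bridge
  position 49–51: sugar train bridge
  position 57–59: sugar train bridge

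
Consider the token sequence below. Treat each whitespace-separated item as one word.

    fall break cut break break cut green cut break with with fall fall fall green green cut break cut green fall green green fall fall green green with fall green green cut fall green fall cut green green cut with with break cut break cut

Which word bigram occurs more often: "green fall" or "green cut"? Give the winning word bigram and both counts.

"green cut" (4 vs 3)

"green fall": 3 occurrences
"green cut": 4 occurrences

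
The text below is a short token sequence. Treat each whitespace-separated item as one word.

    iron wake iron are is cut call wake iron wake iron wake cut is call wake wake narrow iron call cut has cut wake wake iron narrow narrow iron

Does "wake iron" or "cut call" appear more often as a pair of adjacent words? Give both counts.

"wake iron": 4 occurrences
"cut call": 1 occurrence

"wake iron" (4 vs 1)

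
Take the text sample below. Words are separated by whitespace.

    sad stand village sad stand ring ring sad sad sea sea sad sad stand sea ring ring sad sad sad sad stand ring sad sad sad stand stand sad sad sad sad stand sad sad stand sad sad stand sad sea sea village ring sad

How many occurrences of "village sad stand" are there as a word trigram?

1

Scanning the 43 overlapping trigram windows for "village sad stand":
  position 3–5: village sad stand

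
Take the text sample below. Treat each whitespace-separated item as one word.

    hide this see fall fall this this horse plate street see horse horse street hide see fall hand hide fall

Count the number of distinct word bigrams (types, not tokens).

20 tokens → 19 bigram windows in total.
Repeated bigrams (each contributes count−1 duplicates):
  see fall: 2
1 duplicate windows → 19 − 1 = 18 distinct.

18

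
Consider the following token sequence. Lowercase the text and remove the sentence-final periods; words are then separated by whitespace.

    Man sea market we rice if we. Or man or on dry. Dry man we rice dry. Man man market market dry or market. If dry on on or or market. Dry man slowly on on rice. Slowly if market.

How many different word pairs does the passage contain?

40 tokens → 39 bigram windows in total.
Repeated bigrams (each contributes count−1 duplicates):
  dry man: 3
  market dry: 2
  on on: 2
  or market: 2
  we rice: 2
6 duplicate windows → 39 − 6 = 33 distinct.

33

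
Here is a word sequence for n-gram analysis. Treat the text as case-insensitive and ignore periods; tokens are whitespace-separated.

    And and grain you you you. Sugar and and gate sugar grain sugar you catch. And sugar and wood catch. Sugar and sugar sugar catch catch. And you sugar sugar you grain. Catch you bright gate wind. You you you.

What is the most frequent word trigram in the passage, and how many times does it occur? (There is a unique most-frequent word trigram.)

Trigram frequencies (highest first):
  you you you: 2
  and and grain: 1
  and grain you: 1
  grain you you: 1
  you you sugar: 1
  you sugar and: 1
  … (31 more, each ≤ 1)

"you you you", 2 times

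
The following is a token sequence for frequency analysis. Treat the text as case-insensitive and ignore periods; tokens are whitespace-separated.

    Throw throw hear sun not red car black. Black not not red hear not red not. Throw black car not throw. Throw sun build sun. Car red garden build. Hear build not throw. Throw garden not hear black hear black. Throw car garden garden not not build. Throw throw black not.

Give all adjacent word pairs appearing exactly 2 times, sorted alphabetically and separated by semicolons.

black not; garden not; hear black; not not; throw black

Bigram counts meeting the condition (exactly 2 times):
  black not: 2
  garden not: 2
  hear black: 2
  not not: 2
  throw black: 2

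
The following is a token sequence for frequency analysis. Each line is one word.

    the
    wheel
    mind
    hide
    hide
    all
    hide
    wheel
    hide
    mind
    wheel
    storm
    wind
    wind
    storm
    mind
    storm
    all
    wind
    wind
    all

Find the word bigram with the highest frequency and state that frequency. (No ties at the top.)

Bigram frequencies (highest first):
  wind wind: 2
  the wheel: 1
  wheel mind: 1
  mind hide: 1
  hide hide: 1
  hide all: 1
  … (13 more, each ≤ 1)

"wind wind", 2 times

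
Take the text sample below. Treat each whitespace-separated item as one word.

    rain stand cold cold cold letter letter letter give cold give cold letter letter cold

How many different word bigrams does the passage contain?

9

15 tokens → 14 bigram windows in total.
Repeated bigrams (each contributes count−1 duplicates):
  letter letter: 3
  cold cold: 2
  cold letter: 2
  give cold: 2
5 duplicate windows → 14 − 5 = 9 distinct.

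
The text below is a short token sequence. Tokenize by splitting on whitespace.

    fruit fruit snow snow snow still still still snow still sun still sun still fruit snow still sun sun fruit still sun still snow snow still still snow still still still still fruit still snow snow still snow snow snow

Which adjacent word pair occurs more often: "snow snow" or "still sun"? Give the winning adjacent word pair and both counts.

"snow snow" (6 vs 4)

"snow snow": 6 occurrences
"still sun": 4 occurrences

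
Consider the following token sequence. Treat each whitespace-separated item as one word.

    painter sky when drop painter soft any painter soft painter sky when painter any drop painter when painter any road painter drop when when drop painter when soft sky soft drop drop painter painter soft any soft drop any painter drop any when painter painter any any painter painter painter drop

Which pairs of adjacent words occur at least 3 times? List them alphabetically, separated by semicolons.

Bigram counts meeting the condition (at least 3 times):
  any painter: 3
  drop painter: 4
  painter any: 3
  painter drop: 3
  painter painter: 4
  painter soft: 3
  when painter: 3

any painter; drop painter; painter any; painter drop; painter painter; painter soft; when painter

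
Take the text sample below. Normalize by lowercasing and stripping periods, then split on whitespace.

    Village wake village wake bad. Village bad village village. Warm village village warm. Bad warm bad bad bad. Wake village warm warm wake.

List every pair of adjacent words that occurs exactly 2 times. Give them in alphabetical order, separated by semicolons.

Bigram counts meeting the condition (exactly 2 times):
  bad bad: 2
  bad village: 2
  village village: 2
  village wake: 2
  wake village: 2
  warm bad: 2

bad bad; bad village; village village; village wake; wake village; warm bad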